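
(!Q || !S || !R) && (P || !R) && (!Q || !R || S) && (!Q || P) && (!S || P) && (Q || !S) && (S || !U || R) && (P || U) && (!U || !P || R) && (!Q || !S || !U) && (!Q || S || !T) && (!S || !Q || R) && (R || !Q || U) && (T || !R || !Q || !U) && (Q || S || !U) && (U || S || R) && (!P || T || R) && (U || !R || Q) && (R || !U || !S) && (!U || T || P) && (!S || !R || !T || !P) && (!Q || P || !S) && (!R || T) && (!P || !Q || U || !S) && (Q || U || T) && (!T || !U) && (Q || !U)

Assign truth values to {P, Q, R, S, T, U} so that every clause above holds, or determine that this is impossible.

UNSATISFIABLE

Branch on P: set P = true.
Branch on Q: set Q = true.
Branch on S: set S = false.
The clause (!R) is unit, so R = false.
The clause (!U) is unit, so U = false.
But (U) is also a unit clause — contradiction.
Undo S and try S = true.
The clause (!R) is unit, so R = false.
But (R) is also a unit clause — contradiction.
Either choice for S ends in contradiction.
Undo Q and try Q = false.
The clause (!S) is unit, so S = false.
The clause (!U) is unit, so U = false.
The clause (R) is unit, so R = true.
But (!R) is also a unit clause — contradiction.
Either choice for Q ends in contradiction.
Undo P and try P = false.
The clause (!R) is unit, so R = false.
The clause (!Q) is unit, so Q = false.
The clause (!S) is unit, so S = false.
The clause (!U) is unit, so U = false.
But (U) is also a unit clause — contradiction.
Either choice for P ends in contradiction.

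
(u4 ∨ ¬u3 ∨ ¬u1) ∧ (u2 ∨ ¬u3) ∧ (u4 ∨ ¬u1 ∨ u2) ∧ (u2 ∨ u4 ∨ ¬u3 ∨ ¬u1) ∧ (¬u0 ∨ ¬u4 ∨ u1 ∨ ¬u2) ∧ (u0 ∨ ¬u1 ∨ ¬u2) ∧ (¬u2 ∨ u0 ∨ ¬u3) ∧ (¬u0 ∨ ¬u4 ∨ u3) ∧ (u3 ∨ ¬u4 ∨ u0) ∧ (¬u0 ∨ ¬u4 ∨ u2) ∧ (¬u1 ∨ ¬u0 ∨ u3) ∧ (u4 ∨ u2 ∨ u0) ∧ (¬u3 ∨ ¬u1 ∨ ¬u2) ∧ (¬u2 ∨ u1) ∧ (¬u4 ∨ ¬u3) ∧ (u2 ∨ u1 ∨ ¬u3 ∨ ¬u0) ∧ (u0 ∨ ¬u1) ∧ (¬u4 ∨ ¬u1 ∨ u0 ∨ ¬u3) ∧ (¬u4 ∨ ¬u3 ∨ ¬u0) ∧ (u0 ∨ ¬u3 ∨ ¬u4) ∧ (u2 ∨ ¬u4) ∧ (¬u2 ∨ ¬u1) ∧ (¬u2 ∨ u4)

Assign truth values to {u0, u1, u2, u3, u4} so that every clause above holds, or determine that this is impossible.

u0=True,  u1=False,  u2=False,  u3=False,  u4=False

Branch on u2: set u2 = False.
The clause (¬u3) is unit, so u3 = False.
The clause (¬u4) is unit, so u4 = False.
The clause (¬u1) is unit, so u1 = False.
The clause (u0) is unit, so u0 = True.
All clauses are satisfied.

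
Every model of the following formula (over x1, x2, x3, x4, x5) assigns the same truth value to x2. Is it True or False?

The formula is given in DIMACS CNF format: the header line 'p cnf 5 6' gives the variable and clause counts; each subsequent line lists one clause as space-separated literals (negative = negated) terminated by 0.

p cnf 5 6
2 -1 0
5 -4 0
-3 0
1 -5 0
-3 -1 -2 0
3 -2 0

False

Suppose x2 = True.
(¬x3) alone gives x3 = False.
But (x3) is also a unit clause — contradiction.
So every satisfying assignment has x2 = False.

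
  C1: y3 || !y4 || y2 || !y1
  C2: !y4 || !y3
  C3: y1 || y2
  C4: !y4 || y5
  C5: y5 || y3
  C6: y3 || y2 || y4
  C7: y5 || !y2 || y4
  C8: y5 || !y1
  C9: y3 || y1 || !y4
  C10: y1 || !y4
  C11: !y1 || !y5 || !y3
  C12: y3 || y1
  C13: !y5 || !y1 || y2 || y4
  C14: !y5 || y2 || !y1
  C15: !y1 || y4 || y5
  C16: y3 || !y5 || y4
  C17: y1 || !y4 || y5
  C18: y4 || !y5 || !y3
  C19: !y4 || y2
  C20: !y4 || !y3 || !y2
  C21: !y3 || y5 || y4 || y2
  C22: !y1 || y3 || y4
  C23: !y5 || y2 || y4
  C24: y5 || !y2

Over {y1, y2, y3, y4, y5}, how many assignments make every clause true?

1

There are 2^5 = 32 truth assignments over (y1, y2, y3, y4, y5).
Split on y4. With y4 = true, the clauses containing y4 are satisfied and !y4 drops from the rest; 1 of the 2^4 = 16 assignments to the other variables satisfy what remains.
With y4 = false, by the same count on the reduced clause set, 0 assignments work.
(One model: y1=T, y2=T, y3=F, y4=T, y5=T.)
Total: 1 + 0 = 1.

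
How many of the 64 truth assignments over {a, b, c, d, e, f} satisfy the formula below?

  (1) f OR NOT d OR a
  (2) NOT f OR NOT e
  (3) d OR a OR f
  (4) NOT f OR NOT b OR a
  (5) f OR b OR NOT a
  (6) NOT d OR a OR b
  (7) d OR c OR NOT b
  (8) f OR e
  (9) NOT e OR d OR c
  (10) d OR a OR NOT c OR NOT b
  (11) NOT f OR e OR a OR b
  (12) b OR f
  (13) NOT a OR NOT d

4

There are 2^6 = 64 truth assignments over (a, b, c, d, e, f).
Split on c. With c = true, the clauses containing c are satisfied and NOT c drops from the rest; 3 of the 2^5 = 32 assignments to the other variables satisfy what remains.
With c = false, by the same count on the reduced clause set, 1 assignment works.
Total: 3 + 1 = 4.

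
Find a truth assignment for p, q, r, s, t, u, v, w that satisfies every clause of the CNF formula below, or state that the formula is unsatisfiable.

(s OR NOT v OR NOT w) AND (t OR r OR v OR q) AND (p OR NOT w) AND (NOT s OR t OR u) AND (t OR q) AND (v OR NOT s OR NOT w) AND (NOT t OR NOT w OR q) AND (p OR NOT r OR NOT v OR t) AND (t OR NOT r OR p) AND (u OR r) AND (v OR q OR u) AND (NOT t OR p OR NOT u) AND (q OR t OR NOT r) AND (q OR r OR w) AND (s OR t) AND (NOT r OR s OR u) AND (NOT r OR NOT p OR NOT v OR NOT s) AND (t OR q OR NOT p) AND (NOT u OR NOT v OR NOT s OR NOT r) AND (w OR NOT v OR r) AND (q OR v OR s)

p ↦ true,  q ↦ true,  r ↦ false,  s ↦ false,  t ↦ true,  u ↦ true,  v ↦ false,  w ↦ true

Branch on p: set p = true.
Branch on t: set t = true.
Branch on w: set w = true.
(q) alone gives q = true.
Branch on s: set s = false.
(NOT v) alone gives v = false.
Branch on u: set u = true.
All clauses hold; r can take either value.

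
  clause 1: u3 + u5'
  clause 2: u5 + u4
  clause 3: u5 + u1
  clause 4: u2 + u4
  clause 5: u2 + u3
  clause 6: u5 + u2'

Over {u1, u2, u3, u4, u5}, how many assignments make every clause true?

There are 2^5 = 32 truth assignments over (u1, u2, u3, u4, u5).
Split on u5. With u5 = 1, the clauses containing u5 are satisfied and u5' drops from the rest; 6 of the 2^4 = 16 assignments to the other variables satisfy what remains.
With u5 = 0, by the same count on the reduced clause set, 1 assignment works.
(One model: u1=F, u2=F, u3=T, u4=T, u5=T.)
Total: 6 + 1 = 7.

7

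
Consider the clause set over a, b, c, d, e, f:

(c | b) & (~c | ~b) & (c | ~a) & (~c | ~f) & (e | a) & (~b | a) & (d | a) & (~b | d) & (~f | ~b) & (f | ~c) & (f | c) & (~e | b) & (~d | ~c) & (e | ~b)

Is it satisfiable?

Unsatisfiable

Branch on c: set c = 1.
From the singleton clause (~b), b = 0.
From the singleton clause (~f), f = 0.
But (f) is also a unit clause — contradiction.
That branch fails; take c = 0 instead.
From the singleton clause (b), b = 1.
From the singleton clause (~a), a = 0.
But (a) is also a unit clause — contradiction.
Both values of c lead to a conflict.
No assignment satisfies every clause.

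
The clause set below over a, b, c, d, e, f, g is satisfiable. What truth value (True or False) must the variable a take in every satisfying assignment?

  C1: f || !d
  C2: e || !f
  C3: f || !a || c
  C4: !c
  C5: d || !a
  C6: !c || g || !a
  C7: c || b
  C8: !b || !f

False

Suppose a = true.
The clause (!c) is unit, so c = false.
The clause (f) is unit, so f = true.
The clause (e) is unit, so e = true.
The clause (d) is unit, so d = true.
The clause (b) is unit, so b = true.
That conflicts with the unit clause (!b).
So every satisfying assignment has a = False.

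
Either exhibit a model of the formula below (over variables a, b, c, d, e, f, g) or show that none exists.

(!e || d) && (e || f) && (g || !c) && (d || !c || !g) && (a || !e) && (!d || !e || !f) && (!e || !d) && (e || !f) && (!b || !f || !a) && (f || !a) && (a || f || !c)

Branch on e: set e = false.
(f) alone gives f = true.
But (!f) is also a unit clause — contradiction.
Backtrack on e: now try e = true.
(d) alone gives d = true.
But (!d) is also a unit clause — contradiction.
Either choice for e ends in contradiction.

UNSATISFIABLE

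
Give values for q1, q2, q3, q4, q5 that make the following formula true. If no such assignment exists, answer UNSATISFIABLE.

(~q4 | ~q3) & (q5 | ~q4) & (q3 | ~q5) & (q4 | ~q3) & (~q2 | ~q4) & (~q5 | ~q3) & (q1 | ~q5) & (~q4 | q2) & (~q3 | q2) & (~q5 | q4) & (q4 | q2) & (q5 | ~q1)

Branch on q4: set q4 = 0.
From the singleton clause (~q3), q3 = 0.
From the singleton clause (~q5), q5 = 0.
From the singleton clause (q2), q2 = 1.
From the singleton clause (~q1), q1 = 0.
Every clause now holds.

q1=0, q2=1, q3=0, q4=0, q5=0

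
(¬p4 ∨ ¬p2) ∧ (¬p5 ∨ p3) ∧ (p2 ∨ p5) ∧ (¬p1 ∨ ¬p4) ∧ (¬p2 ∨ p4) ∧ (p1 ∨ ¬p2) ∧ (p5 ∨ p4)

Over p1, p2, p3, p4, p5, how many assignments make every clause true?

There are 2^5 = 32 truth assignments over (p1, p2, p3, p4, p5).
Split on p5. With p5 = True, the clauses containing p5 are satisfied and ¬p5 drops from the rest; 3 of the 2^4 = 16 assignments to the other variables satisfy what remains.
With p5 = False, by the same count on the reduced clause set, 0 assignments work.
Total: 3 + 0 = 3.

3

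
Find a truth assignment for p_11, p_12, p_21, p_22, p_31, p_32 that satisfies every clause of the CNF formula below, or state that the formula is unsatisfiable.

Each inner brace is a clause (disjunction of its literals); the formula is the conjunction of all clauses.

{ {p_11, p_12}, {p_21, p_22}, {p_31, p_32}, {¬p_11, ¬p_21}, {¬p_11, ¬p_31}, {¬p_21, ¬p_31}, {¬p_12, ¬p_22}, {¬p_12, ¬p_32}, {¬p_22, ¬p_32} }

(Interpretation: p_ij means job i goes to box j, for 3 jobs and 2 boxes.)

UNSATISFIABLE

Suppose p_11 = True.
(¬p_21) alone gives p_21 = False.
(p_22) alone gives p_22 = True.
(¬p_31) alone gives p_31 = False.
(p_32) alone gives p_32 = True.
That conflicts with the unit clause (¬p_32).
Undo p_11 and try p_11 = False.
(p_12) alone gives p_12 = True.
(¬p_22) alone gives p_22 = False.
(p_21) alone gives p_21 = True.
(¬p_31) alone gives p_31 = False.
(p_32) alone gives p_32 = True.
That conflicts with the unit clause (¬p_32).
Both values of p_11 lead to a conflict.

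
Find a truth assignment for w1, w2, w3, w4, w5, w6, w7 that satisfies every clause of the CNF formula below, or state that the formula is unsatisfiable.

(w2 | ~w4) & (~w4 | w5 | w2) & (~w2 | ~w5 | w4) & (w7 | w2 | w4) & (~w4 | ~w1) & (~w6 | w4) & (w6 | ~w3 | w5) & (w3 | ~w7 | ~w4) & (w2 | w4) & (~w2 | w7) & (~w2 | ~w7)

Try w2 = 1.
(w7) alone gives w7 = 1.
But (~w7) is also a unit clause — contradiction.
That branch fails; take w2 = 0 instead.
(~w4) alone gives w4 = 0.
But (w4) is also a unit clause — contradiction.
Either choice for w2 ends in contradiction.

UNSATISFIABLE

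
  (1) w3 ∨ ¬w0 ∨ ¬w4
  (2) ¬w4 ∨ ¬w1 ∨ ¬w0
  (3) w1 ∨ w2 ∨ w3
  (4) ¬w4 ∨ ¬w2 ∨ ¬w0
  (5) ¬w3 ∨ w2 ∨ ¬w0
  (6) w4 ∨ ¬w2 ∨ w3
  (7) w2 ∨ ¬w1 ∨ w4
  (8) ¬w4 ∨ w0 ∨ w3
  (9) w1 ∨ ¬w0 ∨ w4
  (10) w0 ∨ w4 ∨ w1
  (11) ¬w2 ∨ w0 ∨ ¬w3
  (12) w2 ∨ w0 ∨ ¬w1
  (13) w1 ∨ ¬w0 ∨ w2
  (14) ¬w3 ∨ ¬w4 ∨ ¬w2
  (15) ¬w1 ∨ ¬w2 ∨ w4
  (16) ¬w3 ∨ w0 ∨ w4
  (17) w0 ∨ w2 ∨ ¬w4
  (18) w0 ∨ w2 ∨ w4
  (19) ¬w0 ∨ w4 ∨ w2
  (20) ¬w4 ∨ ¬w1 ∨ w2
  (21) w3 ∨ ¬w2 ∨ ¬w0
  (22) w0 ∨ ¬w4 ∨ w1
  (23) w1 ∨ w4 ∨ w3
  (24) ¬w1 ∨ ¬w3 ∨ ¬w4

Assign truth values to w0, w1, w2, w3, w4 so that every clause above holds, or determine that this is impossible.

UNSATISFIABLE

Branch on w3: set w3 = True.
Branch on w2: set w2 = True.
From the singleton clause (w0), w0 = True.
From the singleton clause (¬w4), w4 = False.
From the singleton clause (w1), w1 = True.
That conflicts with the unit clause (¬w1).
Backtrack on w2: now try w2 = False.
From the singleton clause (¬w0), w0 = False.
From the singleton clause (¬w1), w1 = False.
From the singleton clause (w4), w4 = True.
That conflicts with the unit clause (¬w4).
Neither w2 = True nor w2 = False works.
Backtrack on w3: now try w3 = False.
Branch on w0: set w0 = False.
From the singleton clause (¬w4), w4 = False.
From the singleton clause (¬w2), w2 = False.
That conflicts with the unit clause (w2).
Backtrack on w0: now try w0 = True.
From the singleton clause (¬w4), w4 = False.
From the singleton clause (¬w2), w2 = False.
That conflicts with the unit clause (w2).
Neither w0 = True nor w0 = False works.
Neither w3 = True nor w3 = False works.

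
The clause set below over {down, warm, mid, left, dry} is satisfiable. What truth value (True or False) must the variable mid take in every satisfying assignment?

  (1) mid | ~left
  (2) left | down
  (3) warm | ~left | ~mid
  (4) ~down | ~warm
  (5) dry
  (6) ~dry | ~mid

False

Suppose mid = 1.
Unit clause (dry) forces dry = 1.
But (~dry) is also a unit clause — contradiction.
So every satisfying assignment has mid = False.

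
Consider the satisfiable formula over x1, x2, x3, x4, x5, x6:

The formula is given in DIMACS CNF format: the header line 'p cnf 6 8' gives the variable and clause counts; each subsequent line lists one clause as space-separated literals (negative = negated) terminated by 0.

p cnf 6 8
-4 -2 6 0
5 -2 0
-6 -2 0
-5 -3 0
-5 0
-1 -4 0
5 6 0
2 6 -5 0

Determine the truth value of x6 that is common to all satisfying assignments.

Suppose x6 = False.
(¬x5) alone gives x5 = False.
That conflicts with the unit clause (x5).
So every satisfying assignment has x6 = True.

True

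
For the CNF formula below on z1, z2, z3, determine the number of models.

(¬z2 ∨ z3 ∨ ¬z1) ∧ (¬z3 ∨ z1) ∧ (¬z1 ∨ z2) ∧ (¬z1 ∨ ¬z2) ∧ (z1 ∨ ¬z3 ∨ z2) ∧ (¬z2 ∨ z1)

1

There are 2^3 = 8 truth assignments over (z1, z2, z3).
Check each against the 6 clauses (columns in the order z1, z2, z3):
  F F F  ✓ satisfies all
  F F T  ✗ fails (¬z3 ∨ z1)
  F T F  ✗ fails (¬z2 ∨ z1)
  F T T  ✗ fails (¬z3 ∨ z1)
  T F F  ✗ fails (¬z1 ∨ z2)
  T F T  ✗ fails (¬z1 ∨ z2)
  T T F  ✗ fails (¬z2 ∨ z3 ∨ ¬z1)
  T T T  ✗ fails (¬z1 ∨ ¬z2)
1 of the 8 rows is a model.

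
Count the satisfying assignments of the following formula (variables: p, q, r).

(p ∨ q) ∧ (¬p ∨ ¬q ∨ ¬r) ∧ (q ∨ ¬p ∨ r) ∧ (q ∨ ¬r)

There are 2^3 = 8 truth assignments over (p, q, r).
Check each against the 4 clauses (columns in the order p, q, r):
  F F F  ✗ fails (p ∨ q)
  F F T  ✗ fails (p ∨ q)
  F T F  ✓ satisfies all
  F T T  ✓ satisfies all
  T F F  ✗ fails (q ∨ ¬p ∨ r)
  T F T  ✗ fails (q ∨ ¬r)
  T T F  ✓ satisfies all
  T T T  ✗ fails (¬p ∨ ¬q ∨ ¬r)
3 of the 8 rows are models.

3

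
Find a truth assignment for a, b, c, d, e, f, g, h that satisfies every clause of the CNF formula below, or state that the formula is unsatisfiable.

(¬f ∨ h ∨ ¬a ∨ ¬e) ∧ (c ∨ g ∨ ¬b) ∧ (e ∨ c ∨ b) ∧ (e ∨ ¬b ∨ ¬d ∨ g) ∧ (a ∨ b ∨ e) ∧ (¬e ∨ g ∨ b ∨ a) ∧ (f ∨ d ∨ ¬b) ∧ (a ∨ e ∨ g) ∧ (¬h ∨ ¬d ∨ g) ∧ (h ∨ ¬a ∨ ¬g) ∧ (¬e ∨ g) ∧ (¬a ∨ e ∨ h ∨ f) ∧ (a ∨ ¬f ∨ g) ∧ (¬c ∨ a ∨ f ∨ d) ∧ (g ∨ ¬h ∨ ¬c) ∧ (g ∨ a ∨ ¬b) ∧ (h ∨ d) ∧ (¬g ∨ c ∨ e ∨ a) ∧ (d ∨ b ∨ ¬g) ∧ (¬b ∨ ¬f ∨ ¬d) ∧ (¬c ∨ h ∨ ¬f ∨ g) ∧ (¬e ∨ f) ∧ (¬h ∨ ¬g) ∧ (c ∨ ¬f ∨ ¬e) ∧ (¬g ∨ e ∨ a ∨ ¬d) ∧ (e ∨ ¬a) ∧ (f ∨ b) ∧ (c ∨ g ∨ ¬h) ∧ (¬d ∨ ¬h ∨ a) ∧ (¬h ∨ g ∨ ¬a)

Branch on e: set e = True.
Unit clause (g) forces g = True.
Unit clause (f) forces f = True.
Unit clause (¬h) forces h = False.
Unit clause (¬a) forces a = False.
Unit clause (d) forces d = True.
Unit clause (¬b) forces b = False.
Unit clause (c) forces c = True.
Every clause now holds.

a ↦ False, b ↦ False, c ↦ True, d ↦ True, e ↦ True, f ↦ True, g ↦ True, h ↦ False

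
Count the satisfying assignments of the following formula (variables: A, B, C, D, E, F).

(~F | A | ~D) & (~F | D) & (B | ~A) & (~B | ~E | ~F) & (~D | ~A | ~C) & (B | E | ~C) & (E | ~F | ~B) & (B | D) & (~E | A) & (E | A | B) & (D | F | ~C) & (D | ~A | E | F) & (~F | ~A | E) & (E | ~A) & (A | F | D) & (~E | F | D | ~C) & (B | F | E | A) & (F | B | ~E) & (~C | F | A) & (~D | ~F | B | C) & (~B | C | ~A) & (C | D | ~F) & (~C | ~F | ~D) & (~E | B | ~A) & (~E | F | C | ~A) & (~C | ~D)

1

There are 2^6 = 64 truth assignments over (A, B, C, D, E, F).
Split on F. With F = 1, the clauses containing F are satisfied and ~F drops from the rest; 0 of the 2^5 = 32 assignments to the other variables satisfy what remains.
With F = 0, by the same count on the reduced clause set, 1 assignment works.
(One model: A=F, B=T, C=F, D=T, E=F, F=F.)
Total: 0 + 1 = 1.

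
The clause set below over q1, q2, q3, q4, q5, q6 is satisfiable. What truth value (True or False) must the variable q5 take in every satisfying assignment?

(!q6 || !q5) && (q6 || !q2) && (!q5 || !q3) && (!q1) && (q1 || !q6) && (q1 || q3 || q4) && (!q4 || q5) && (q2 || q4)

Suppose q5 = false.
Unit clause (!q1) forces q1 = false.
Unit clause (!q6) forces q6 = false.
Unit clause (!q2) forces q2 = false.
Unit clause (!q4) forces q4 = false.
That conflicts with the unit clause (q4).
So every satisfying assignment has q5 = True.

True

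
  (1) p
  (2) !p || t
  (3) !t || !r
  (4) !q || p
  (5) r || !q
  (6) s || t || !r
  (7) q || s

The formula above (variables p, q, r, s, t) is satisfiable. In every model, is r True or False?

Suppose r = true.
From the singleton clause (p), p = true.
From the singleton clause (t), t = true.
But (!t) is also a unit clause — contradiction.
So every satisfying assignment has r = False.

False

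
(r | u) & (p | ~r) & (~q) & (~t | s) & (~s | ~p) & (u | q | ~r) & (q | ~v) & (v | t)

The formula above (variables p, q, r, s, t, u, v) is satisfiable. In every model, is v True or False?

False

Suppose v = 1.
The clause (~q) is unit, so q = 0.
Now (q) is unsatisfied and unit — conflict.
So every satisfying assignment has v = False.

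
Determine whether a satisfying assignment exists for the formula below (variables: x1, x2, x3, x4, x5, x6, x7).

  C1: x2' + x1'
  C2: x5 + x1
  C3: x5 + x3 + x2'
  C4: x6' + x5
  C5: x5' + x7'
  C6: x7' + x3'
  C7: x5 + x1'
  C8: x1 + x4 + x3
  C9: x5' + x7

Branch on x2: set x2 = 0.
Branch on x5: set x5 = 1.
From the singleton clause (x7'), x7 = 0.
But (x7) is also a unit clause — contradiction.
Backtrack on x5: now try x5 = 0.
From the singleton clause (x1), x1 = 1.
But (x1') is also a unit clause — contradiction.
Both values of x5 lead to a conflict.
Backtrack on x2: now try x2 = 1.
From the singleton clause (x1'), x1 = 0.
From the singleton clause (x5), x5 = 1.
From the singleton clause (x7'), x7 = 0.
But (x7) is also a unit clause — contradiction.
Both values of x2 lead to a conflict.
No assignment satisfies every clause.

No, unsatisfiable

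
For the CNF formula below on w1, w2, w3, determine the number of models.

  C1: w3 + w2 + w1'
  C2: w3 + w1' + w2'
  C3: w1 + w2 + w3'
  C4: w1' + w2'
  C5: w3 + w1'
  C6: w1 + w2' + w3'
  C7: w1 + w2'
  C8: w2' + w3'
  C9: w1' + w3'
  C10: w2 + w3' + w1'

There are 2^3 = 8 truth assignments over (w1, w2, w3).
Check each against the 10 clauses (columns in the order w1, w2, w3):
  F F F  ✓ satisfies all
  F F T  ✗ fails (w1 + w2 + w3')
  F T F  ✗ fails (w1 + w2')
  F T T  ✗ fails (w1 + w2' + w3')
  T F F  ✗ fails (w3 + w2 + w1')
  T F T  ✗ fails (w1' + w3')
  T T F  ✗ fails (w3 + w1' + w2')
  T T T  ✗ fails (w1' + w2')
1 of the 8 rows is a model.

1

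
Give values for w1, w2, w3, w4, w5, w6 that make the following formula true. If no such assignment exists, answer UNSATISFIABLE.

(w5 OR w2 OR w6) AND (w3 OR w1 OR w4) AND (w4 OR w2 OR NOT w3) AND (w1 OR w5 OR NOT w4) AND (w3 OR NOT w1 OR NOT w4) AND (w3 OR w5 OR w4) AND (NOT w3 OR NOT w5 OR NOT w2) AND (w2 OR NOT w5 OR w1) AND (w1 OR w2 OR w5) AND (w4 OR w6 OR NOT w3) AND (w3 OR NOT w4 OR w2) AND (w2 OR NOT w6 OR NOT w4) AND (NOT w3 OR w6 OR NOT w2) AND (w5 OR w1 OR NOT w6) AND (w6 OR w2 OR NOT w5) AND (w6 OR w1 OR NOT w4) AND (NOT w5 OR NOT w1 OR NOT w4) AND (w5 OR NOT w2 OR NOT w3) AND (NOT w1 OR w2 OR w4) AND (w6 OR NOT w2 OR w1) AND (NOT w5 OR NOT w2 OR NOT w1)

w1: false,  w2: true,  w3: false,  w4: true,  w5: true,  w6: true

Branch on w5: set w5 = true.
Branch on w3: set w3 = false.
Branch on w1: set w1 = false.
(w4) alone gives w4 = true.
(w2) alone gives w2 = true.
(w6) alone gives w6 = true.
Every clause now holds.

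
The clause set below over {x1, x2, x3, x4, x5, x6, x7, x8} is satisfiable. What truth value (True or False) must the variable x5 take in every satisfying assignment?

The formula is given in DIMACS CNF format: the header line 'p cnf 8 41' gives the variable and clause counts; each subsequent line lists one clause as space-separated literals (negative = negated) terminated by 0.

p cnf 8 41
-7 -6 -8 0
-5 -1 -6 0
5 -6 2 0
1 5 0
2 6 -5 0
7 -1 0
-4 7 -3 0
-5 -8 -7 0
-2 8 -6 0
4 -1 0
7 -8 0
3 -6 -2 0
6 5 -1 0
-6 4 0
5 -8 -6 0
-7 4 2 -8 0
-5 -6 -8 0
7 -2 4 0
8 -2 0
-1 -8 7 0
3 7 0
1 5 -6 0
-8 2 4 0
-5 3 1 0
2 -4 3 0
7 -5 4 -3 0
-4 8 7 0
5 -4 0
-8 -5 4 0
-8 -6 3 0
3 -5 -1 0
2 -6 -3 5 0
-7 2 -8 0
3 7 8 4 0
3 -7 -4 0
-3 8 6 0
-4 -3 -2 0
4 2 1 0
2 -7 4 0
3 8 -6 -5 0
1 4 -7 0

Suppose x5 = False.
From the singleton clause (x1), x1 = True.
From the singleton clause (x7), x7 = True.
From the singleton clause (x4), x4 = True.
Now (¬x4) is unsatisfied and unit — conflict.
So every satisfying assignment has x5 = True.

True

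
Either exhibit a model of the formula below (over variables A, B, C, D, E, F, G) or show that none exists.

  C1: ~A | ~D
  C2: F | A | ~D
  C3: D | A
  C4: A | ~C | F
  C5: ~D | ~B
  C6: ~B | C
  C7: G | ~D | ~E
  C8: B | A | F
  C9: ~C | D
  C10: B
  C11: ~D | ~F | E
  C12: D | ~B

UNSATISFIABLE

(B) alone gives B = 1.
(~D) alone gives D = 0.
Now (D) is unsatisfied and unit — conflict.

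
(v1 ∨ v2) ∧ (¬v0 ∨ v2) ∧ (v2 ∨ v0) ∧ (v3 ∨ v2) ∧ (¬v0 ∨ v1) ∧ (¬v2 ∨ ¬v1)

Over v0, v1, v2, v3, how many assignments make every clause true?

2

There are 2^4 = 16 truth assignments over (v0, v1, v2, v3).
Split on v3. With v3 = True, the clauses containing v3 are satisfied and ¬v3 drops from the rest; 1 of the 2^3 = 8 assignments to the other variables satisfy what remains.
With v3 = False, by the same count on the reduced clause set, 1 assignment works.
(One model: v0=F, v1=F, v2=T, v3=F.)
Total: 1 + 1 = 2.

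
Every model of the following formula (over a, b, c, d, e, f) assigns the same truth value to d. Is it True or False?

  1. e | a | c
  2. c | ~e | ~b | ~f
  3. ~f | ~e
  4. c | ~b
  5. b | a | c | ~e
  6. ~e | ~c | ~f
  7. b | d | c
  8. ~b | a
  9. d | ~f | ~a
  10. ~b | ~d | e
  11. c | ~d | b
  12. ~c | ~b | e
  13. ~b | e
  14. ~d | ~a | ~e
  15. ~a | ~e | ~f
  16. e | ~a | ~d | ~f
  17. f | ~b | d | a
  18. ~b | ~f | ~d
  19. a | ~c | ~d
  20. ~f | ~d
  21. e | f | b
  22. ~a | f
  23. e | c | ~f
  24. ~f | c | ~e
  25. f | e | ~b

Suppose d = 1.
From the singleton clause (~f), f = 0.
From the singleton clause (~a), a = 0.
From the singleton clause (~b), b = 0.
From the singleton clause (c), c = 1.
But (~c) is also a unit clause — contradiction.
So every satisfying assignment has d = False.

False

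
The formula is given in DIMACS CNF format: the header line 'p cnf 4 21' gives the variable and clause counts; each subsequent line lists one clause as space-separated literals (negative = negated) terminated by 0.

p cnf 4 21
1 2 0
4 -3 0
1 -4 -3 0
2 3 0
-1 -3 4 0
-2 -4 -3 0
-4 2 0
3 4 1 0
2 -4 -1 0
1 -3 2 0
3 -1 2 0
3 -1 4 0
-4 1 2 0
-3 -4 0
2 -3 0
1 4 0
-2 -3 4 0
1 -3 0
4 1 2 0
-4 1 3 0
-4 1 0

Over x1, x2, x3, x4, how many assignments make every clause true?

There are 2^4 = 16 truth assignments over (x1, x2, x3, x4).
Split on x3. With x3 = True, the clauses containing x3 are satisfied and ¬x3 drops from the rest; 0 of the 2^3 = 8 assignments to the other variables satisfy what remains.
With x3 = False, by the same count on the reduced clause set, 1 assignment works.
Total: 0 + 1 = 1.

1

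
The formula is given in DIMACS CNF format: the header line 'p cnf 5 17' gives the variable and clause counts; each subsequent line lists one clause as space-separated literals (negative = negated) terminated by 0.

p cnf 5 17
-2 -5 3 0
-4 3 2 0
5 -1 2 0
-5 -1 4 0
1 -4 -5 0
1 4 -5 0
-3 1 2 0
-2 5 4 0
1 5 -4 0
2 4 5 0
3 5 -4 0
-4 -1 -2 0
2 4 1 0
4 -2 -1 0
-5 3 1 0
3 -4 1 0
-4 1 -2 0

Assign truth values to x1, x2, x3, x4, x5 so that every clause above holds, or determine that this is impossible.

Case x2 = False:
Case x4 = True:
Unit clause (x3) forces x3 = True.
Unit clause (x1) forces x1 = True.
Unit clause (x5) forces x5 = True.
All clauses are satisfied.

x1 ↦ True; x2 ↦ False; x3 ↦ True; x4 ↦ True; x5 ↦ True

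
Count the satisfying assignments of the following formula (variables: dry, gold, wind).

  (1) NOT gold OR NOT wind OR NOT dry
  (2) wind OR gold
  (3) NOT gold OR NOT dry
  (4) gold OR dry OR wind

4

There are 2^3 = 8 truth assignments over (dry, gold, wind).
Split on dry. With dry = true, the clauses containing dry are satisfied and NOT dry drops from the rest; 1 of the 2^2 = 4 assignments to the other variables satisfy what remains.
With dry = false, by the same count on the reduced clause set, 3 assignments work.
(One model: dry=F, gold=F, wind=T.)
Total: 1 + 3 = 4.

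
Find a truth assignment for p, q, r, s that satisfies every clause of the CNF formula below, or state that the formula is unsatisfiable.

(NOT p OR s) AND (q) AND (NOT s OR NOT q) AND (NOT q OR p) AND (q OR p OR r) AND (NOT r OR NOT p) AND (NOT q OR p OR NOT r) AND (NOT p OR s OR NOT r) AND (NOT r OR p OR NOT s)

The clause (q) is unit, so q = true.
The clause (NOT s) is unit, so s = false.
The clause (NOT p) is unit, so p = false.
That conflicts with the unit clause (p).

UNSATISFIABLE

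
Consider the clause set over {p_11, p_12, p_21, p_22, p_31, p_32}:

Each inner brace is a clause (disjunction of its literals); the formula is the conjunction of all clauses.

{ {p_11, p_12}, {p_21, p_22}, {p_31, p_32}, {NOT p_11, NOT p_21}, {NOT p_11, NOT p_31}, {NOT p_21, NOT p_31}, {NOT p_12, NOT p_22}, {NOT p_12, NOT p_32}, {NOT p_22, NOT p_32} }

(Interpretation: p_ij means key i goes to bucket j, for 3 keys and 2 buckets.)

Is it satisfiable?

Branch on p_11: set p_11 = true.
The clause (NOT p_21) is unit, so p_21 = false.
The clause (p_22) is unit, so p_22 = true.
The clause (NOT p_31) is unit, so p_31 = false.
The clause (p_32) is unit, so p_32 = true.
Now (NOT p_32) is unsatisfied and unit — conflict.
Backtrack on p_11: now try p_11 = false.
The clause (p_12) is unit, so p_12 = true.
The clause (NOT p_22) is unit, so p_22 = false.
The clause (p_21) is unit, so p_21 = true.
The clause (NOT p_31) is unit, so p_31 = false.
The clause (p_32) is unit, so p_32 = true.
Now (NOT p_32) is unsatisfied and unit — conflict.
Both values of p_11 lead to a conflict.
No assignment satisfies every clause.

Unsatisfiable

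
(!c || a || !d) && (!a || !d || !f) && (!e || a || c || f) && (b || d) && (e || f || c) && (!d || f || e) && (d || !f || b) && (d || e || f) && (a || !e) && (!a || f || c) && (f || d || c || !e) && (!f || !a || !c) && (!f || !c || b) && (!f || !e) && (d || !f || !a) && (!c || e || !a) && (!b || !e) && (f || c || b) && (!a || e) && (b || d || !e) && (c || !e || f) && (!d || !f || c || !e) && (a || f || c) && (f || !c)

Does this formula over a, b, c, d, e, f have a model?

Yes

Suppose b = true.
(!e) alone gives e = false.
(!a) alone gives a = false.
Suppose c = false.
(f) alone gives f = true.
Every clause is now satisfied; d is unconstrained.
A satisfying assignment: a=false; b=true; c=false; d=true; e=false; f=true.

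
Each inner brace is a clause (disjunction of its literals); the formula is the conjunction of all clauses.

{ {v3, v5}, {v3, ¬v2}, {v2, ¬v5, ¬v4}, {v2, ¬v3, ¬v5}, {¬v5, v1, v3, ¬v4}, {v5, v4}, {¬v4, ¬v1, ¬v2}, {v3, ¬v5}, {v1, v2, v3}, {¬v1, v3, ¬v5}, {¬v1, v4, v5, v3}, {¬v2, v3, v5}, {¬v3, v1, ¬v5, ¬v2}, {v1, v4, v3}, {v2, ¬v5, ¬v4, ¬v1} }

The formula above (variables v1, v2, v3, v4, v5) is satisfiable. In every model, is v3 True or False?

Suppose v3 = False.
Unit clause (v5) forces v5 = True.
Now (¬v5) is unsatisfied and unit — conflict.
So every satisfying assignment has v3 = True.

True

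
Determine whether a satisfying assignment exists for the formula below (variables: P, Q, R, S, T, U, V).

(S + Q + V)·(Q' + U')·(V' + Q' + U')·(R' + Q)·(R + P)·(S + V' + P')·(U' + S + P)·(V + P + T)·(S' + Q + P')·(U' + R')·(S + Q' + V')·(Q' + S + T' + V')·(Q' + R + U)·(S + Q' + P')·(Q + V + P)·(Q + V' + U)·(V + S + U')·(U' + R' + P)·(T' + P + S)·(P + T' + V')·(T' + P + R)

Yes, satisfiable

Suppose Q = 1.
The clause (U') is unit, so U = 0.
The clause (R) is unit, so R = 1.
Suppose S = 1.
Suppose V = 1.
Suppose P = 0.
The clause (T') is unit, so T = 0.
This assignment satisfies each clause.
A satisfying assignment: P: 0,  Q: 1,  R: 1,  S: 1,  T: 0,  U: 0,  V: 1.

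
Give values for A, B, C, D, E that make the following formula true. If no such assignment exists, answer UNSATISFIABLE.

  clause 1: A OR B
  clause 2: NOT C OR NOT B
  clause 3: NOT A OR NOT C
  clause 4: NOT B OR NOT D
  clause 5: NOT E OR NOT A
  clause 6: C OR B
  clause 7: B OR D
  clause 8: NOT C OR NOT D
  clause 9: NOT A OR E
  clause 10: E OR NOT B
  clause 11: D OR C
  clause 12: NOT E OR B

UNSATISFIABLE

Try A = true.
From the singleton clause (NOT C), C = false.
From the singleton clause (NOT E), E = false.
Now (E) is unsatisfied and unit — conflict.
So A must be the other value — set A = false.
From the singleton clause (B), B = true.
From the singleton clause (NOT C), C = false.
From the singleton clause (NOT D), D = false.
Now (D) is unsatisfied and unit — conflict.
Either choice for A ends in contradiction.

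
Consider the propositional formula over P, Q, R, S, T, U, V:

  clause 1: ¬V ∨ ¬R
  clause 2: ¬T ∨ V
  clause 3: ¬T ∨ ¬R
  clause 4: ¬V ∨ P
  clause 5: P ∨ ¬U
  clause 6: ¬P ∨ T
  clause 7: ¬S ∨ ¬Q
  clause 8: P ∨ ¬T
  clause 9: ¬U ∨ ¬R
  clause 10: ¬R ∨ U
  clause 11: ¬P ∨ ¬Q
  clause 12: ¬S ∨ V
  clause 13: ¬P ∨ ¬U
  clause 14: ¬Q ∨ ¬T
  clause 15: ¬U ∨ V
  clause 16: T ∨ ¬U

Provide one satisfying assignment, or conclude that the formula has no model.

P=True; Q=False; R=False; S=False; T=True; U=False; V=True

Suppose V = True.
(¬R) alone gives R = False.
(P) alone gives P = True.
(T) alone gives T = True.
(¬Q) alone gives Q = False.
(¬U) alone gives U = False.
All clauses hold; S can take either value.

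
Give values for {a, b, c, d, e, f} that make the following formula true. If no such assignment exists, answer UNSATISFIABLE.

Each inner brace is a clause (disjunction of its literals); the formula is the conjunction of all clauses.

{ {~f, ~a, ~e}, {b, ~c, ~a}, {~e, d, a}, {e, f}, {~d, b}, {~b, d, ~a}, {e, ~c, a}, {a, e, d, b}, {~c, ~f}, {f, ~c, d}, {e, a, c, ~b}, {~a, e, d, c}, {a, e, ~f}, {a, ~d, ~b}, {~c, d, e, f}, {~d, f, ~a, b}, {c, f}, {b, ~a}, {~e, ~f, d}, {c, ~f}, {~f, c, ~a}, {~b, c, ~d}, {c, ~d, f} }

Branch on e: set e = 1.
Branch on f: set f = 0.
Unit clause (c) forces c = 1.
Unit clause (d) forces d = 1.
Unit clause (b) forces b = 1.
Unit clause (a) forces a = 1.
This assignment satisfies each clause.

a ↦ 1; b ↦ 1; c ↦ 1; d ↦ 1; e ↦ 1; f ↦ 0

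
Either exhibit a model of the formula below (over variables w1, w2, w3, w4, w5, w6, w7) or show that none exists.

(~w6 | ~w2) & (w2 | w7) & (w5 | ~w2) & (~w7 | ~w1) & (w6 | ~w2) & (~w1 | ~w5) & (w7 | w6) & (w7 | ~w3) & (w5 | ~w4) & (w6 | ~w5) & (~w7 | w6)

Case w6 = 1:
From the singleton clause (~w2), w2 = 0.
From the singleton clause (w7), w7 = 1.
From the singleton clause (~w1), w1 = 0.
Case w5 = 0:
From the singleton clause (~w4), w4 = 0.
All clauses hold; w3 can take either value.

w1=0, w2=0, w3=1, w4=0, w5=0, w6=1, w7=1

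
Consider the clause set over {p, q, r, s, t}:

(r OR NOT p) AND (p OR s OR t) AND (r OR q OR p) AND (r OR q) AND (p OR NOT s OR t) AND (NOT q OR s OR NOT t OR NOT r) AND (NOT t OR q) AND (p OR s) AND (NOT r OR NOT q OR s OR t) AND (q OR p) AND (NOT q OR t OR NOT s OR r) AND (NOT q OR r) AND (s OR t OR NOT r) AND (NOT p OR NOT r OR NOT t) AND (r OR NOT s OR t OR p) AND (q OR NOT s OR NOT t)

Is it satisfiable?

Satisfiable

Try r = true.
Try t = false.
From the singleton clause (s), s = true.
From the singleton clause (p), p = true.
No clause remains; q is free.
A satisfying assignment: p: true,  q: true,  r: true,  s: true,  t: false.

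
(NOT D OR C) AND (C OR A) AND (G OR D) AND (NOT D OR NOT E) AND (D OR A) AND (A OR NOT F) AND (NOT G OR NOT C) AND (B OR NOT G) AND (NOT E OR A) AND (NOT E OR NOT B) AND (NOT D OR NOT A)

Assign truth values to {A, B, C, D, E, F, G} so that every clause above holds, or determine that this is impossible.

Branch on D: set D = false.
From the singleton clause (G), G = true.
From the singleton clause (A), A = true.
From the singleton clause (NOT C), C = false.
From the singleton clause (B), B = true.
From the singleton clause (NOT E), E = false.
All clauses hold; F can take either value.

A ↦ true, B ↦ true, C ↦ false, D ↦ false, E ↦ false, F ↦ true, G ↦ true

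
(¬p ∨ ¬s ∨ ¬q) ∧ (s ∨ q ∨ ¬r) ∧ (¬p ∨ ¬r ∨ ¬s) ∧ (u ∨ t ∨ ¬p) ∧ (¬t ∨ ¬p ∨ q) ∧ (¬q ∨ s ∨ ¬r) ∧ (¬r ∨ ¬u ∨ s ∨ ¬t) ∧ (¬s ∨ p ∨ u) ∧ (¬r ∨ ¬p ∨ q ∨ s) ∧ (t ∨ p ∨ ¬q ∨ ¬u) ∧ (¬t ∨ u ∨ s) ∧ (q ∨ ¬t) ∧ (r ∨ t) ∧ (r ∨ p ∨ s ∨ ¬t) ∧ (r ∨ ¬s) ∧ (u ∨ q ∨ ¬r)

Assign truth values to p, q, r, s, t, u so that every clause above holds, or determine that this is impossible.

Branch on q: set q = False.
The clause (¬t) is unit, so t = False.
The clause (r) is unit, so r = True.
The clause (s) is unit, so s = True.
The clause (¬p) is unit, so p = False.
The clause (u) is unit, so u = True.
All clauses are satisfied.

p ↦ False, q ↦ False, r ↦ True, s ↦ True, t ↦ False, u ↦ True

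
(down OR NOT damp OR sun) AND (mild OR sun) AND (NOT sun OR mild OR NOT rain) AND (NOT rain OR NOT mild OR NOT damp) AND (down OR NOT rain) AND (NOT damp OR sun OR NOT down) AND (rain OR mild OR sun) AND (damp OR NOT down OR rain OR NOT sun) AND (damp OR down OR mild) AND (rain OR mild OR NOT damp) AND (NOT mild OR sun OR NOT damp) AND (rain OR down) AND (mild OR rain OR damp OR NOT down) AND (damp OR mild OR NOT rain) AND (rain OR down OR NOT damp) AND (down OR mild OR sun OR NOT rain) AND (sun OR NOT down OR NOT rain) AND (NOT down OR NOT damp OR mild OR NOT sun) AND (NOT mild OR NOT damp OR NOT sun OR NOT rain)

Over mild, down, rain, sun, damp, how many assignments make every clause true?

3

There are 2^5 = 32 truth assignments over (mild, down, rain, sun, damp).
Split on rain. With rain = true, the clauses containing rain are satisfied and NOT rain drops from the rest; 1 of the 2^4 = 16 assignments to the other variables satisfy what remains.
With rain = false, by the same count on the reduced clause set, 2 assignments work.
(One model: mild=T, down=T, rain=F, sun=F, damp=F.)
Total: 1 + 2 = 3.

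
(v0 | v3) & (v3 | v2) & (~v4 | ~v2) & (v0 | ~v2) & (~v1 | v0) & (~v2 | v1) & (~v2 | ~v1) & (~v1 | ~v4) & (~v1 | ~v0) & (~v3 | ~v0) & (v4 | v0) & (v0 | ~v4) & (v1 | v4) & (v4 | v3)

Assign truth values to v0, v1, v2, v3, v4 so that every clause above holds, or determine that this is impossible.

Case v0 = 1:
The clause (~v1) is unit, so v1 = 0.
The clause (~v2) is unit, so v2 = 0.
The clause (v3) is unit, so v3 = 1.
That conflicts with the unit clause (~v3).
Undo v0 and try v0 = 0.
The clause (v3) is unit, so v3 = 1.
The clause (~v2) is unit, so v2 = 0.
The clause (~v1) is unit, so v1 = 0.
The clause (v4) is unit, so v4 = 1.
That conflicts with the unit clause (~v4).
Both values of v0 lead to a conflict.

UNSATISFIABLE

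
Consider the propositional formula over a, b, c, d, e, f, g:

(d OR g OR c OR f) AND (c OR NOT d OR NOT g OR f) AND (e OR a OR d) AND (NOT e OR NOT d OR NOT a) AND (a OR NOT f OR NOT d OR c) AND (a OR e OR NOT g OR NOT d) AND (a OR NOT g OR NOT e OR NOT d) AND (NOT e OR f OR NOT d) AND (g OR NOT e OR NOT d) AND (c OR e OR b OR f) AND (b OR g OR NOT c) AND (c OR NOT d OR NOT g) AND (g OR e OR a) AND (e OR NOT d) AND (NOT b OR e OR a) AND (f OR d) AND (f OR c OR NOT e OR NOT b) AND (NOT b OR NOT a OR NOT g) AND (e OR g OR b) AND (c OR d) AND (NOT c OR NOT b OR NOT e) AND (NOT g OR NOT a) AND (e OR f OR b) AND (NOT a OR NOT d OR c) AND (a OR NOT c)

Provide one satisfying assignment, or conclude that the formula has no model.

a: true, b: true, c: true, d: false, e: false, f: true, g: false

Suppose e = false.
From the singleton clause (NOT d), d = false.
From the singleton clause (a), a = true.
From the singleton clause (f), f = true.
From the singleton clause (c), c = true.
From the singleton clause (NOT g), g = false.
From the singleton clause (b), b = true.
This assignment satisfies each clause.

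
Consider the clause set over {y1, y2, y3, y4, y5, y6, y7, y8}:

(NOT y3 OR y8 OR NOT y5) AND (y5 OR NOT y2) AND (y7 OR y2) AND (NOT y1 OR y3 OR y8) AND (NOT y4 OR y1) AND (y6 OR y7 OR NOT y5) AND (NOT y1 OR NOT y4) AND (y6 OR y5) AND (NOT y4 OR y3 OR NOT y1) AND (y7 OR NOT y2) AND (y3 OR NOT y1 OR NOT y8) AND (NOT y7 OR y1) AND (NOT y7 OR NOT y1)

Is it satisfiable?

Unsatisfiable

Try y5 = true.
Try y3 = false.
Try y7 = true.
Unit clause (y1) forces y1 = true.
Now (NOT y1) is unsatisfied and unit — conflict.
Undo y7 and try y7 = false.
Unit clause (y2) forces y2 = true.
Now (NOT y2) is unsatisfied and unit — conflict.
Neither y7 = true nor y7 = false works.
Undo y3 and try y3 = true.
Unit clause (y8) forces y8 = true.
Try y7 = true.
Unit clause (y1) forces y1 = true.
Now (NOT y1) is unsatisfied and unit — conflict.
Undo y7 and try y7 = false.
Unit clause (y2) forces y2 = true.
Now (NOT y2) is unsatisfied and unit — conflict.
Neither y7 = true nor y7 = false works.
Neither y3 = true nor y3 = false works.
Undo y5 and try y5 = false.
Unit clause (NOT y2) forces y2 = false.
Unit clause (y7) forces y7 = true.
Unit clause (y6) forces y6 = true.
Unit clause (y1) forces y1 = true.
Now (NOT y1) is unsatisfied and unit — conflict.
Neither y5 = true nor y5 = false works.
No assignment satisfies every clause.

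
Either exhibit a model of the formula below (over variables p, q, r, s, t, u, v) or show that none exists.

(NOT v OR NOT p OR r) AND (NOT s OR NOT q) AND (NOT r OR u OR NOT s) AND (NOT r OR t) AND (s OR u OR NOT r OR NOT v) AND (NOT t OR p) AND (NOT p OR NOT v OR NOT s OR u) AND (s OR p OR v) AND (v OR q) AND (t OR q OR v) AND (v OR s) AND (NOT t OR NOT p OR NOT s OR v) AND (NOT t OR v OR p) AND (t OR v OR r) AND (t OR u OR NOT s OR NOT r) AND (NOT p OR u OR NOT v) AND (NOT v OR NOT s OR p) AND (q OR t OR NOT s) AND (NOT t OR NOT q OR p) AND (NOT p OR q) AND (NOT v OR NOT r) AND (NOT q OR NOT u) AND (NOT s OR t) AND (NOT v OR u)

p: false, q: false, r: false, s: false, t: false, u: true, v: true

Try s = false.
Unit clause (v) forces v = true.
Unit clause (NOT r) forces r = false.
Unit clause (NOT p) forces p = false.
Unit clause (NOT t) forces t = false.
Unit clause (u) forces u = true.
Unit clause (NOT q) forces q = false.
This assignment satisfies each clause.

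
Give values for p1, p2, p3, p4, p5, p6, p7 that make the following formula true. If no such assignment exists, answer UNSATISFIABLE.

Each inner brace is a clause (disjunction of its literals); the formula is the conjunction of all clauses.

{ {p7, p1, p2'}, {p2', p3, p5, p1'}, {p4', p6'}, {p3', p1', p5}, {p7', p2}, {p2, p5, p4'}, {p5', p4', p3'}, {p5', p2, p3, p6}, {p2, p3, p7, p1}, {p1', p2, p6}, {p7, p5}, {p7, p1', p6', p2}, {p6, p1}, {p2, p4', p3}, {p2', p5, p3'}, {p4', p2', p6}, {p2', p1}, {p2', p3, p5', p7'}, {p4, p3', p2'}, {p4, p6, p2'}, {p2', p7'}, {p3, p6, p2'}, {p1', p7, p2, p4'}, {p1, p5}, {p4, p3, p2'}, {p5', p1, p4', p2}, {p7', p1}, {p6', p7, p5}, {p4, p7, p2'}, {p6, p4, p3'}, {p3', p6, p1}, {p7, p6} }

p1=0, p2=0, p3=1, p4=0, p5=1, p6=1, p7=0

Branch on p4: set p4 = 0.
Branch on p7: set p7 = 0.
Unit clause (p5) forces p5 = 1.
Unit clause (p2') forces p2 = 0.
Unit clause (p6) forces p6 = 1.
Unit clause (p1') forces p1 = 0.
Unit clause (p3) forces p3 = 1.
This assignment satisfies each clause.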